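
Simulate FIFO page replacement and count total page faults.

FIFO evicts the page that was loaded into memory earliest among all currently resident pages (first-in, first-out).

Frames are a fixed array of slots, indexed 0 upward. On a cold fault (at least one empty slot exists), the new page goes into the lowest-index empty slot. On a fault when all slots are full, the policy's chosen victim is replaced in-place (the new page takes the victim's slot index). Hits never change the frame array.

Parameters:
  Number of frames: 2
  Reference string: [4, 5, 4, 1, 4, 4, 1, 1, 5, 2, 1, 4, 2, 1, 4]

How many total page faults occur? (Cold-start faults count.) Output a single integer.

Step 0: ref 4 → FAULT, frames=[4,-]
Step 1: ref 5 → FAULT, frames=[4,5]
Step 2: ref 4 → HIT, frames=[4,5]
Step 3: ref 1 → FAULT (evict 4), frames=[1,5]
Step 4: ref 4 → FAULT (evict 5), frames=[1,4]
Step 5: ref 4 → HIT, frames=[1,4]
Step 6: ref 1 → HIT, frames=[1,4]
Step 7: ref 1 → HIT, frames=[1,4]
Step 8: ref 5 → FAULT (evict 1), frames=[5,4]
Step 9: ref 2 → FAULT (evict 4), frames=[5,2]
Step 10: ref 1 → FAULT (evict 5), frames=[1,2]
Step 11: ref 4 → FAULT (evict 2), frames=[1,4]
Step 12: ref 2 → FAULT (evict 1), frames=[2,4]
Step 13: ref 1 → FAULT (evict 4), frames=[2,1]
Step 14: ref 4 → FAULT (evict 2), frames=[4,1]
Total faults: 11

Answer: 11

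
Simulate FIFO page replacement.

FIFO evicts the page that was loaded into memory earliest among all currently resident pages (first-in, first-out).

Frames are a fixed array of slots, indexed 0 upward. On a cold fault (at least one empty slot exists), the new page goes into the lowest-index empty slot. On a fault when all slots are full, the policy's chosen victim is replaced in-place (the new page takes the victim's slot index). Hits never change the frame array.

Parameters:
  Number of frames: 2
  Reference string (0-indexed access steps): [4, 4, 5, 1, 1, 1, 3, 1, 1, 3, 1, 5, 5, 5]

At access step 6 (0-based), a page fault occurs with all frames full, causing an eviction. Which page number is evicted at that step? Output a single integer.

Step 0: ref 4 -> FAULT, frames=[4,-]
Step 1: ref 4 -> HIT, frames=[4,-]
Step 2: ref 5 -> FAULT, frames=[4,5]
Step 3: ref 1 -> FAULT, evict 4, frames=[1,5]
Step 4: ref 1 -> HIT, frames=[1,5]
Step 5: ref 1 -> HIT, frames=[1,5]
Step 6: ref 3 -> FAULT, evict 5, frames=[1,3]
At step 6: evicted page 5

Answer: 5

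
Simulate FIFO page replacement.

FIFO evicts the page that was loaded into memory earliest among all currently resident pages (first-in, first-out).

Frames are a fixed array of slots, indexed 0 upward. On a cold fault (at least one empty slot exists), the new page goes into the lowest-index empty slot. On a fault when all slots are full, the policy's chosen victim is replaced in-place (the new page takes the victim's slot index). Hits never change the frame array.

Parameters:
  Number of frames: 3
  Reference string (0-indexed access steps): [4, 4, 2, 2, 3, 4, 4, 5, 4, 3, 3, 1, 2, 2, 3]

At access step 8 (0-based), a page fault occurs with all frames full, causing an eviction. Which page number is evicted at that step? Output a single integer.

Answer: 2

Derivation:
Step 0: ref 4 -> FAULT, frames=[4,-,-]
Step 1: ref 4 -> HIT, frames=[4,-,-]
Step 2: ref 2 -> FAULT, frames=[4,2,-]
Step 3: ref 2 -> HIT, frames=[4,2,-]
Step 4: ref 3 -> FAULT, frames=[4,2,3]
Step 5: ref 4 -> HIT, frames=[4,2,3]
Step 6: ref 4 -> HIT, frames=[4,2,3]
Step 7: ref 5 -> FAULT, evict 4, frames=[5,2,3]
Step 8: ref 4 -> FAULT, evict 2, frames=[5,4,3]
At step 8: evicted page 2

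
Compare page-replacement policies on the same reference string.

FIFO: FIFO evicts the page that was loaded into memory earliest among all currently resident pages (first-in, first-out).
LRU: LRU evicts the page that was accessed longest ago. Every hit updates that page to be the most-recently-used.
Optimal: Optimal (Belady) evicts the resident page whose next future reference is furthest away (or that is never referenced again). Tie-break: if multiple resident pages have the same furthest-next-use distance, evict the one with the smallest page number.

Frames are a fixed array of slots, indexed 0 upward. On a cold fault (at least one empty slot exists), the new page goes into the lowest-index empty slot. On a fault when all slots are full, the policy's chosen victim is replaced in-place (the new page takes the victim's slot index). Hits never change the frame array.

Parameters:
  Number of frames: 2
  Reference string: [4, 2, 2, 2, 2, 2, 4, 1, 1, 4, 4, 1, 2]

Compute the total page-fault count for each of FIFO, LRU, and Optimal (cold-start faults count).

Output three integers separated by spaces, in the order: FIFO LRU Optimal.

--- FIFO ---
  step 0: ref 4 -> FAULT, frames=[4,-] (faults so far: 1)
  step 1: ref 2 -> FAULT, frames=[4,2] (faults so far: 2)
  step 2: ref 2 -> HIT, frames=[4,2] (faults so far: 2)
  step 3: ref 2 -> HIT, frames=[4,2] (faults so far: 2)
  step 4: ref 2 -> HIT, frames=[4,2] (faults so far: 2)
  step 5: ref 2 -> HIT, frames=[4,2] (faults so far: 2)
  step 6: ref 4 -> HIT, frames=[4,2] (faults so far: 2)
  step 7: ref 1 -> FAULT, evict 4, frames=[1,2] (faults so far: 3)
  step 8: ref 1 -> HIT, frames=[1,2] (faults so far: 3)
  step 9: ref 4 -> FAULT, evict 2, frames=[1,4] (faults so far: 4)
  step 10: ref 4 -> HIT, frames=[1,4] (faults so far: 4)
  step 11: ref 1 -> HIT, frames=[1,4] (faults so far: 4)
  step 12: ref 2 -> FAULT, evict 1, frames=[2,4] (faults so far: 5)
  FIFO total faults: 5
--- LRU ---
  step 0: ref 4 -> FAULT, frames=[4,-] (faults so far: 1)
  step 1: ref 2 -> FAULT, frames=[4,2] (faults so far: 2)
  step 2: ref 2 -> HIT, frames=[4,2] (faults so far: 2)
  step 3: ref 2 -> HIT, frames=[4,2] (faults so far: 2)
  step 4: ref 2 -> HIT, frames=[4,2] (faults so far: 2)
  step 5: ref 2 -> HIT, frames=[4,2] (faults so far: 2)
  step 6: ref 4 -> HIT, frames=[4,2] (faults so far: 2)
  step 7: ref 1 -> FAULT, evict 2, frames=[4,1] (faults so far: 3)
  step 8: ref 1 -> HIT, frames=[4,1] (faults so far: 3)
  step 9: ref 4 -> HIT, frames=[4,1] (faults so far: 3)
  step 10: ref 4 -> HIT, frames=[4,1] (faults so far: 3)
  step 11: ref 1 -> HIT, frames=[4,1] (faults so far: 3)
  step 12: ref 2 -> FAULT, evict 4, frames=[2,1] (faults so far: 4)
  LRU total faults: 4
--- Optimal ---
  step 0: ref 4 -> FAULT, frames=[4,-] (faults so far: 1)
  step 1: ref 2 -> FAULT, frames=[4,2] (faults so far: 2)
  step 2: ref 2 -> HIT, frames=[4,2] (faults so far: 2)
  step 3: ref 2 -> HIT, frames=[4,2] (faults so far: 2)
  step 4: ref 2 -> HIT, frames=[4,2] (faults so far: 2)
  step 5: ref 2 -> HIT, frames=[4,2] (faults so far: 2)
  step 6: ref 4 -> HIT, frames=[4,2] (faults so far: 2)
  step 7: ref 1 -> FAULT, evict 2, frames=[4,1] (faults so far: 3)
  step 8: ref 1 -> HIT, frames=[4,1] (faults so far: 3)
  step 9: ref 4 -> HIT, frames=[4,1] (faults so far: 3)
  step 10: ref 4 -> HIT, frames=[4,1] (faults so far: 3)
  step 11: ref 1 -> HIT, frames=[4,1] (faults so far: 3)
  step 12: ref 2 -> FAULT, evict 1, frames=[4,2] (faults so far: 4)
  Optimal total faults: 4

Answer: 5 4 4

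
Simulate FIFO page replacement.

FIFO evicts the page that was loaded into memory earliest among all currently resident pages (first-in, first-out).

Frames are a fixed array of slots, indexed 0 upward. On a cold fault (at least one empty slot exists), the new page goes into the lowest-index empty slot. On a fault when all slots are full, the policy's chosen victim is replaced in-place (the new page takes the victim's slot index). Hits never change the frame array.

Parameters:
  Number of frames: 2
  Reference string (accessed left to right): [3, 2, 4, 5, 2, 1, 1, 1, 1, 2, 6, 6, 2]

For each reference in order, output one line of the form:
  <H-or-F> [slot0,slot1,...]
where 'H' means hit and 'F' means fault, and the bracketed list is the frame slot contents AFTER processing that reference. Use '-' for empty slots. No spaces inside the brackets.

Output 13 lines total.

F [3,-]
F [3,2]
F [4,2]
F [4,5]
F [2,5]
F [2,1]
H [2,1]
H [2,1]
H [2,1]
H [2,1]
F [6,1]
H [6,1]
F [6,2]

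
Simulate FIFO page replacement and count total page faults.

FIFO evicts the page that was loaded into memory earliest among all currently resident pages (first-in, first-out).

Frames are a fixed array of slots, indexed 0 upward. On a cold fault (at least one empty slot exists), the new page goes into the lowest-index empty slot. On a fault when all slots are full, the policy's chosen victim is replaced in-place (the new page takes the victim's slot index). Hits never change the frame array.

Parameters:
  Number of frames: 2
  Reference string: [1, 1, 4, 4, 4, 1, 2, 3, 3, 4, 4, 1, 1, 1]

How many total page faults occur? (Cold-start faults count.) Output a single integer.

Step 0: ref 1 → FAULT, frames=[1,-]
Step 1: ref 1 → HIT, frames=[1,-]
Step 2: ref 4 → FAULT, frames=[1,4]
Step 3: ref 4 → HIT, frames=[1,4]
Step 4: ref 4 → HIT, frames=[1,4]
Step 5: ref 1 → HIT, frames=[1,4]
Step 6: ref 2 → FAULT (evict 1), frames=[2,4]
Step 7: ref 3 → FAULT (evict 4), frames=[2,3]
Step 8: ref 3 → HIT, frames=[2,3]
Step 9: ref 4 → FAULT (evict 2), frames=[4,3]
Step 10: ref 4 → HIT, frames=[4,3]
Step 11: ref 1 → FAULT (evict 3), frames=[4,1]
Step 12: ref 1 → HIT, frames=[4,1]
Step 13: ref 1 → HIT, frames=[4,1]
Total faults: 6

Answer: 6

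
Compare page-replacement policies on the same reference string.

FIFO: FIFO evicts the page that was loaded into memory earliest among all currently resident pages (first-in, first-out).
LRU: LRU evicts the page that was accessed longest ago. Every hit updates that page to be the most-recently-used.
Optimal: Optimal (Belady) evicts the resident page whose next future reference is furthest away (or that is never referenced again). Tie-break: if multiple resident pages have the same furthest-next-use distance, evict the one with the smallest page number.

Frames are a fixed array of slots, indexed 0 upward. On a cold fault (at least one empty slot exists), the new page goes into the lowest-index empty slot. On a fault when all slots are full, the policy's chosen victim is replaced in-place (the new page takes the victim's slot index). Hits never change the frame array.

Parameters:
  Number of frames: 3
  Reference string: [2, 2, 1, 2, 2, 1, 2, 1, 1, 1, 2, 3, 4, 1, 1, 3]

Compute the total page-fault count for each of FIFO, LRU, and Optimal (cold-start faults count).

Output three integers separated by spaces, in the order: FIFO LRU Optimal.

--- FIFO ---
  step 0: ref 2 -> FAULT, frames=[2,-,-] (faults so far: 1)
  step 1: ref 2 -> HIT, frames=[2,-,-] (faults so far: 1)
  step 2: ref 1 -> FAULT, frames=[2,1,-] (faults so far: 2)
  step 3: ref 2 -> HIT, frames=[2,1,-] (faults so far: 2)
  step 4: ref 2 -> HIT, frames=[2,1,-] (faults so far: 2)
  step 5: ref 1 -> HIT, frames=[2,1,-] (faults so far: 2)
  step 6: ref 2 -> HIT, frames=[2,1,-] (faults so far: 2)
  step 7: ref 1 -> HIT, frames=[2,1,-] (faults so far: 2)
  step 8: ref 1 -> HIT, frames=[2,1,-] (faults so far: 2)
  step 9: ref 1 -> HIT, frames=[2,1,-] (faults so far: 2)
  step 10: ref 2 -> HIT, frames=[2,1,-] (faults so far: 2)
  step 11: ref 3 -> FAULT, frames=[2,1,3] (faults so far: 3)
  step 12: ref 4 -> FAULT, evict 2, frames=[4,1,3] (faults so far: 4)
  step 13: ref 1 -> HIT, frames=[4,1,3] (faults so far: 4)
  step 14: ref 1 -> HIT, frames=[4,1,3] (faults so far: 4)
  step 15: ref 3 -> HIT, frames=[4,1,3] (faults so far: 4)
  FIFO total faults: 4
--- LRU ---
  step 0: ref 2 -> FAULT, frames=[2,-,-] (faults so far: 1)
  step 1: ref 2 -> HIT, frames=[2,-,-] (faults so far: 1)
  step 2: ref 1 -> FAULT, frames=[2,1,-] (faults so far: 2)
  step 3: ref 2 -> HIT, frames=[2,1,-] (faults so far: 2)
  step 4: ref 2 -> HIT, frames=[2,1,-] (faults so far: 2)
  step 5: ref 1 -> HIT, frames=[2,1,-] (faults so far: 2)
  step 6: ref 2 -> HIT, frames=[2,1,-] (faults so far: 2)
  step 7: ref 1 -> HIT, frames=[2,1,-] (faults so far: 2)
  step 8: ref 1 -> HIT, frames=[2,1,-] (faults so far: 2)
  step 9: ref 1 -> HIT, frames=[2,1,-] (faults so far: 2)
  step 10: ref 2 -> HIT, frames=[2,1,-] (faults so far: 2)
  step 11: ref 3 -> FAULT, frames=[2,1,3] (faults so far: 3)
  step 12: ref 4 -> FAULT, evict 1, frames=[2,4,3] (faults so far: 4)
  step 13: ref 1 -> FAULT, evict 2, frames=[1,4,3] (faults so far: 5)
  step 14: ref 1 -> HIT, frames=[1,4,3] (faults so far: 5)
  step 15: ref 3 -> HIT, frames=[1,4,3] (faults so far: 5)
  LRU total faults: 5
--- Optimal ---
  step 0: ref 2 -> FAULT, frames=[2,-,-] (faults so far: 1)
  step 1: ref 2 -> HIT, frames=[2,-,-] (faults so far: 1)
  step 2: ref 1 -> FAULT, frames=[2,1,-] (faults so far: 2)
  step 3: ref 2 -> HIT, frames=[2,1,-] (faults so far: 2)
  step 4: ref 2 -> HIT, frames=[2,1,-] (faults so far: 2)
  step 5: ref 1 -> HIT, frames=[2,1,-] (faults so far: 2)
  step 6: ref 2 -> HIT, frames=[2,1,-] (faults so far: 2)
  step 7: ref 1 -> HIT, frames=[2,1,-] (faults so far: 2)
  step 8: ref 1 -> HIT, frames=[2,1,-] (faults so far: 2)
  step 9: ref 1 -> HIT, frames=[2,1,-] (faults so far: 2)
  step 10: ref 2 -> HIT, frames=[2,1,-] (faults so far: 2)
  step 11: ref 3 -> FAULT, frames=[2,1,3] (faults so far: 3)
  step 12: ref 4 -> FAULT, evict 2, frames=[4,1,3] (faults so far: 4)
  step 13: ref 1 -> HIT, frames=[4,1,3] (faults so far: 4)
  step 14: ref 1 -> HIT, frames=[4,1,3] (faults so far: 4)
  step 15: ref 3 -> HIT, frames=[4,1,3] (faults so far: 4)
  Optimal total faults: 4

Answer: 4 5 4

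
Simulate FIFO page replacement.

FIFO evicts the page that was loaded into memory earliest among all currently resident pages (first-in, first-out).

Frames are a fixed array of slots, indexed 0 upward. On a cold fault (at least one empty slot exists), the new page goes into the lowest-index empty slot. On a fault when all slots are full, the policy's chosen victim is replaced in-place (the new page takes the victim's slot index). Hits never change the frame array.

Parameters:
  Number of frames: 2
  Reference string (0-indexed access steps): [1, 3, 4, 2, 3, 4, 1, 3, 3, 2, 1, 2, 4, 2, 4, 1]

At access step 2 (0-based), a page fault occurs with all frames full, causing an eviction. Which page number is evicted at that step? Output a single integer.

Answer: 1

Derivation:
Step 0: ref 1 -> FAULT, frames=[1,-]
Step 1: ref 3 -> FAULT, frames=[1,3]
Step 2: ref 4 -> FAULT, evict 1, frames=[4,3]
At step 2: evicted page 1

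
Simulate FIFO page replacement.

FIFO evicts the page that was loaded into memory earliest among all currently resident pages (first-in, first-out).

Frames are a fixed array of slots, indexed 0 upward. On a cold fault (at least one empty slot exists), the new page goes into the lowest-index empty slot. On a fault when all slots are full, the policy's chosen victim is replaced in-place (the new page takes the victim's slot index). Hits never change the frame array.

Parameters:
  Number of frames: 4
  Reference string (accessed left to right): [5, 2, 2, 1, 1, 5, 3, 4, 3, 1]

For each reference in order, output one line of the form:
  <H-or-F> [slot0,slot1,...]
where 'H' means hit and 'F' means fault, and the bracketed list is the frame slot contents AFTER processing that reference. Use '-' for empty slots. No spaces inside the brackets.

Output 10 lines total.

F [5,-,-,-]
F [5,2,-,-]
H [5,2,-,-]
F [5,2,1,-]
H [5,2,1,-]
H [5,2,1,-]
F [5,2,1,3]
F [4,2,1,3]
H [4,2,1,3]
H [4,2,1,3]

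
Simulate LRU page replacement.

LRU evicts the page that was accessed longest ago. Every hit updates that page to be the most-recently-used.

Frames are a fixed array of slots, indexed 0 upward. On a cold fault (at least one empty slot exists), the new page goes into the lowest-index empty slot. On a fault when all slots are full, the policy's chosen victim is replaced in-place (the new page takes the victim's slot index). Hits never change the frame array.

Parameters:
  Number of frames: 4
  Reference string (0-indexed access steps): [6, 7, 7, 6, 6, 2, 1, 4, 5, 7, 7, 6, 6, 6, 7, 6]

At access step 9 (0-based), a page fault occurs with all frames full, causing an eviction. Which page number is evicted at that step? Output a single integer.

Step 0: ref 6 -> FAULT, frames=[6,-,-,-]
Step 1: ref 7 -> FAULT, frames=[6,7,-,-]
Step 2: ref 7 -> HIT, frames=[6,7,-,-]
Step 3: ref 6 -> HIT, frames=[6,7,-,-]
Step 4: ref 6 -> HIT, frames=[6,7,-,-]
Step 5: ref 2 -> FAULT, frames=[6,7,2,-]
Step 6: ref 1 -> FAULT, frames=[6,7,2,1]
Step 7: ref 4 -> FAULT, evict 7, frames=[6,4,2,1]
Step 8: ref 5 -> FAULT, evict 6, frames=[5,4,2,1]
Step 9: ref 7 -> FAULT, evict 2, frames=[5,4,7,1]
At step 9: evicted page 2

Answer: 2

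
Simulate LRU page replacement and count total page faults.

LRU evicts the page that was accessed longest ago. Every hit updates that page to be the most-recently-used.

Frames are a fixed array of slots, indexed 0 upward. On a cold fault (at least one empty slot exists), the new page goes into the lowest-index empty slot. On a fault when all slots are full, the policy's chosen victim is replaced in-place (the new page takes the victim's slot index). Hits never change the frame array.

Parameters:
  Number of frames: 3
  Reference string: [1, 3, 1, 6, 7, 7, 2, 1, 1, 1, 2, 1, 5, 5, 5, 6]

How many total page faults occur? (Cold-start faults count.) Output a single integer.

Answer: 8

Derivation:
Step 0: ref 1 → FAULT, frames=[1,-,-]
Step 1: ref 3 → FAULT, frames=[1,3,-]
Step 2: ref 1 → HIT, frames=[1,3,-]
Step 3: ref 6 → FAULT, frames=[1,3,6]
Step 4: ref 7 → FAULT (evict 3), frames=[1,7,6]
Step 5: ref 7 → HIT, frames=[1,7,6]
Step 6: ref 2 → FAULT (evict 1), frames=[2,7,6]
Step 7: ref 1 → FAULT (evict 6), frames=[2,7,1]
Step 8: ref 1 → HIT, frames=[2,7,1]
Step 9: ref 1 → HIT, frames=[2,7,1]
Step 10: ref 2 → HIT, frames=[2,7,1]
Step 11: ref 1 → HIT, frames=[2,7,1]
Step 12: ref 5 → FAULT (evict 7), frames=[2,5,1]
Step 13: ref 5 → HIT, frames=[2,5,1]
Step 14: ref 5 → HIT, frames=[2,5,1]
Step 15: ref 6 → FAULT (evict 2), frames=[6,5,1]
Total faults: 8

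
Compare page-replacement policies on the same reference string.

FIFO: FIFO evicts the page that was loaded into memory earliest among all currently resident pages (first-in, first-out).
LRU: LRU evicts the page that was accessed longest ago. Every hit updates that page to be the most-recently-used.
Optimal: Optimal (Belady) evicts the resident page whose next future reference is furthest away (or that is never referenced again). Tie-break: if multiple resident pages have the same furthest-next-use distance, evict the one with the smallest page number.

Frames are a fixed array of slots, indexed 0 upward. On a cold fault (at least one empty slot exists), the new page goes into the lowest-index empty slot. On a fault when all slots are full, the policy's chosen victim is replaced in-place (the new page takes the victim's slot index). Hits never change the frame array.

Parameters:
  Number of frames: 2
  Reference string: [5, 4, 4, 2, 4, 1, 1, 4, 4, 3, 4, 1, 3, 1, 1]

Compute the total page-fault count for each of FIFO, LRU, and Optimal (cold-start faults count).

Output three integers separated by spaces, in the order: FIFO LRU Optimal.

--- FIFO ---
  step 0: ref 5 -> FAULT, frames=[5,-] (faults so far: 1)
  step 1: ref 4 -> FAULT, frames=[5,4] (faults so far: 2)
  step 2: ref 4 -> HIT, frames=[5,4] (faults so far: 2)
  step 3: ref 2 -> FAULT, evict 5, frames=[2,4] (faults so far: 3)
  step 4: ref 4 -> HIT, frames=[2,4] (faults so far: 3)
  step 5: ref 1 -> FAULT, evict 4, frames=[2,1] (faults so far: 4)
  step 6: ref 1 -> HIT, frames=[2,1] (faults so far: 4)
  step 7: ref 4 -> FAULT, evict 2, frames=[4,1] (faults so far: 5)
  step 8: ref 4 -> HIT, frames=[4,1] (faults so far: 5)
  step 9: ref 3 -> FAULT, evict 1, frames=[4,3] (faults so far: 6)
  step 10: ref 4 -> HIT, frames=[4,3] (faults so far: 6)
  step 11: ref 1 -> FAULT, evict 4, frames=[1,3] (faults so far: 7)
  step 12: ref 3 -> HIT, frames=[1,3] (faults so far: 7)
  step 13: ref 1 -> HIT, frames=[1,3] (faults so far: 7)
  step 14: ref 1 -> HIT, frames=[1,3] (faults so far: 7)
  FIFO total faults: 7
--- LRU ---
  step 0: ref 5 -> FAULT, frames=[5,-] (faults so far: 1)
  step 1: ref 4 -> FAULT, frames=[5,4] (faults so far: 2)
  step 2: ref 4 -> HIT, frames=[5,4] (faults so far: 2)
  step 3: ref 2 -> FAULT, evict 5, frames=[2,4] (faults so far: 3)
  step 4: ref 4 -> HIT, frames=[2,4] (faults so far: 3)
  step 5: ref 1 -> FAULT, evict 2, frames=[1,4] (faults so far: 4)
  step 6: ref 1 -> HIT, frames=[1,4] (faults so far: 4)
  step 7: ref 4 -> HIT, frames=[1,4] (faults so far: 4)
  step 8: ref 4 -> HIT, frames=[1,4] (faults so far: 4)
  step 9: ref 3 -> FAULT, evict 1, frames=[3,4] (faults so far: 5)
  step 10: ref 4 -> HIT, frames=[3,4] (faults so far: 5)
  step 11: ref 1 -> FAULT, evict 3, frames=[1,4] (faults so far: 6)
  step 12: ref 3 -> FAULT, evict 4, frames=[1,3] (faults so far: 7)
  step 13: ref 1 -> HIT, frames=[1,3] (faults so far: 7)
  step 14: ref 1 -> HIT, frames=[1,3] (faults so far: 7)
  LRU total faults: 7
--- Optimal ---
  step 0: ref 5 -> FAULT, frames=[5,-] (faults so far: 1)
  step 1: ref 4 -> FAULT, frames=[5,4] (faults so far: 2)
  step 2: ref 4 -> HIT, frames=[5,4] (faults so far: 2)
  step 3: ref 2 -> FAULT, evict 5, frames=[2,4] (faults so far: 3)
  step 4: ref 4 -> HIT, frames=[2,4] (faults so far: 3)
  step 5: ref 1 -> FAULT, evict 2, frames=[1,4] (faults so far: 4)
  step 6: ref 1 -> HIT, frames=[1,4] (faults so far: 4)
  step 7: ref 4 -> HIT, frames=[1,4] (faults so far: 4)
  step 8: ref 4 -> HIT, frames=[1,4] (faults so far: 4)
  step 9: ref 3 -> FAULT, evict 1, frames=[3,4] (faults so far: 5)
  step 10: ref 4 -> HIT, frames=[3,4] (faults so far: 5)
  step 11: ref 1 -> FAULT, evict 4, frames=[3,1] (faults so far: 6)
  step 12: ref 3 -> HIT, frames=[3,1] (faults so far: 6)
  step 13: ref 1 -> HIT, frames=[3,1] (faults so far: 6)
  step 14: ref 1 -> HIT, frames=[3,1] (faults so far: 6)
  Optimal total faults: 6

Answer: 7 7 6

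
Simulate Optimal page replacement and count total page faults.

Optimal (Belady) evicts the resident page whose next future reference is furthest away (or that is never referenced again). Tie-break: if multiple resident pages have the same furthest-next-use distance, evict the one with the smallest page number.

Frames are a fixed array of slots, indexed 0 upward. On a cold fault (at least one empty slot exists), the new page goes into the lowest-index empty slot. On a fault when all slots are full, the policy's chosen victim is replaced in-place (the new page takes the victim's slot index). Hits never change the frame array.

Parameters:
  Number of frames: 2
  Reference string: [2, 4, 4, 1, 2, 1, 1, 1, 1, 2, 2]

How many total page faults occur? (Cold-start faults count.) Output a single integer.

Answer: 3

Derivation:
Step 0: ref 2 → FAULT, frames=[2,-]
Step 1: ref 4 → FAULT, frames=[2,4]
Step 2: ref 4 → HIT, frames=[2,4]
Step 3: ref 1 → FAULT (evict 4), frames=[2,1]
Step 4: ref 2 → HIT, frames=[2,1]
Step 5: ref 1 → HIT, frames=[2,1]
Step 6: ref 1 → HIT, frames=[2,1]
Step 7: ref 1 → HIT, frames=[2,1]
Step 8: ref 1 → HIT, frames=[2,1]
Step 9: ref 2 → HIT, frames=[2,1]
Step 10: ref 2 → HIT, frames=[2,1]
Total faults: 3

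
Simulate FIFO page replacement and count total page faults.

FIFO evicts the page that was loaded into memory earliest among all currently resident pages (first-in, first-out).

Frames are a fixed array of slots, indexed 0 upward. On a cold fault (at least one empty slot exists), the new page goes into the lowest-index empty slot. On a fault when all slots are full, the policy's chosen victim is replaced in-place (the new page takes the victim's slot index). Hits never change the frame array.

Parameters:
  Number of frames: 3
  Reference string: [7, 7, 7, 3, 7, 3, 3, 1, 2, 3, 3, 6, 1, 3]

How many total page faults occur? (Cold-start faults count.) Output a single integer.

Step 0: ref 7 → FAULT, frames=[7,-,-]
Step 1: ref 7 → HIT, frames=[7,-,-]
Step 2: ref 7 → HIT, frames=[7,-,-]
Step 3: ref 3 → FAULT, frames=[7,3,-]
Step 4: ref 7 → HIT, frames=[7,3,-]
Step 5: ref 3 → HIT, frames=[7,3,-]
Step 6: ref 3 → HIT, frames=[7,3,-]
Step 7: ref 1 → FAULT, frames=[7,3,1]
Step 8: ref 2 → FAULT (evict 7), frames=[2,3,1]
Step 9: ref 3 → HIT, frames=[2,3,1]
Step 10: ref 3 → HIT, frames=[2,3,1]
Step 11: ref 6 → FAULT (evict 3), frames=[2,6,1]
Step 12: ref 1 → HIT, frames=[2,6,1]
Step 13: ref 3 → FAULT (evict 1), frames=[2,6,3]
Total faults: 6

Answer: 6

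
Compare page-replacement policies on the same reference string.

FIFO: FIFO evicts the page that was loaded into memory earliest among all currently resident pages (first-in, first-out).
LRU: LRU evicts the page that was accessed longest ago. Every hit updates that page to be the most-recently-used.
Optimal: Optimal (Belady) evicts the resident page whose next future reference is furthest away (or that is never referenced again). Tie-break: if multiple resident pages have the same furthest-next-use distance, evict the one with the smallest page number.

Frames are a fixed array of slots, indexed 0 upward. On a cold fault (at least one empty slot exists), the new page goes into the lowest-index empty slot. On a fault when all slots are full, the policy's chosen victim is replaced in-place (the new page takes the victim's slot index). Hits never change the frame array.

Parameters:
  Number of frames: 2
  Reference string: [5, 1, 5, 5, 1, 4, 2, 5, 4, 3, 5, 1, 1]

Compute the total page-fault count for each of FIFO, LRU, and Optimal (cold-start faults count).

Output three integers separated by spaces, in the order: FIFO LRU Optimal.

Answer: 9 9 7

Derivation:
--- FIFO ---
  step 0: ref 5 -> FAULT, frames=[5,-] (faults so far: 1)
  step 1: ref 1 -> FAULT, frames=[5,1] (faults so far: 2)
  step 2: ref 5 -> HIT, frames=[5,1] (faults so far: 2)
  step 3: ref 5 -> HIT, frames=[5,1] (faults so far: 2)
  step 4: ref 1 -> HIT, frames=[5,1] (faults so far: 2)
  step 5: ref 4 -> FAULT, evict 5, frames=[4,1] (faults so far: 3)
  step 6: ref 2 -> FAULT, evict 1, frames=[4,2] (faults so far: 4)
  step 7: ref 5 -> FAULT, evict 4, frames=[5,2] (faults so far: 5)
  step 8: ref 4 -> FAULT, evict 2, frames=[5,4] (faults so far: 6)
  step 9: ref 3 -> FAULT, evict 5, frames=[3,4] (faults so far: 7)
  step 10: ref 5 -> FAULT, evict 4, frames=[3,5] (faults so far: 8)
  step 11: ref 1 -> FAULT, evict 3, frames=[1,5] (faults so far: 9)
  step 12: ref 1 -> HIT, frames=[1,5] (faults so far: 9)
  FIFO total faults: 9
--- LRU ---
  step 0: ref 5 -> FAULT, frames=[5,-] (faults so far: 1)
  step 1: ref 1 -> FAULT, frames=[5,1] (faults so far: 2)
  step 2: ref 5 -> HIT, frames=[5,1] (faults so far: 2)
  step 3: ref 5 -> HIT, frames=[5,1] (faults so far: 2)
  step 4: ref 1 -> HIT, frames=[5,1] (faults so far: 2)
  step 5: ref 4 -> FAULT, evict 5, frames=[4,1] (faults so far: 3)
  step 6: ref 2 -> FAULT, evict 1, frames=[4,2] (faults so far: 4)
  step 7: ref 5 -> FAULT, evict 4, frames=[5,2] (faults so far: 5)
  step 8: ref 4 -> FAULT, evict 2, frames=[5,4] (faults so far: 6)
  step 9: ref 3 -> FAULT, evict 5, frames=[3,4] (faults so far: 7)
  step 10: ref 5 -> FAULT, evict 4, frames=[3,5] (faults so far: 8)
  step 11: ref 1 -> FAULT, evict 3, frames=[1,5] (faults so far: 9)
  step 12: ref 1 -> HIT, frames=[1,5] (faults so far: 9)
  LRU total faults: 9
--- Optimal ---
  step 0: ref 5 -> FAULT, frames=[5,-] (faults so far: 1)
  step 1: ref 1 -> FAULT, frames=[5,1] (faults so far: 2)
  step 2: ref 5 -> HIT, frames=[5,1] (faults so far: 2)
  step 3: ref 5 -> HIT, frames=[5,1] (faults so far: 2)
  step 4: ref 1 -> HIT, frames=[5,1] (faults so far: 2)
  step 5: ref 4 -> FAULT, evict 1, frames=[5,4] (faults so far: 3)
  step 6: ref 2 -> FAULT, evict 4, frames=[5,2] (faults so far: 4)
  step 7: ref 5 -> HIT, frames=[5,2] (faults so far: 4)
  step 8: ref 4 -> FAULT, evict 2, frames=[5,4] (faults so far: 5)
  step 9: ref 3 -> FAULT, evict 4, frames=[5,3] (faults so far: 6)
  step 10: ref 5 -> HIT, frames=[5,3] (faults so far: 6)
  step 11: ref 1 -> FAULT, evict 3, frames=[5,1] (faults so far: 7)
  step 12: ref 1 -> HIT, frames=[5,1] (faults so far: 7)
  Optimal total faults: 7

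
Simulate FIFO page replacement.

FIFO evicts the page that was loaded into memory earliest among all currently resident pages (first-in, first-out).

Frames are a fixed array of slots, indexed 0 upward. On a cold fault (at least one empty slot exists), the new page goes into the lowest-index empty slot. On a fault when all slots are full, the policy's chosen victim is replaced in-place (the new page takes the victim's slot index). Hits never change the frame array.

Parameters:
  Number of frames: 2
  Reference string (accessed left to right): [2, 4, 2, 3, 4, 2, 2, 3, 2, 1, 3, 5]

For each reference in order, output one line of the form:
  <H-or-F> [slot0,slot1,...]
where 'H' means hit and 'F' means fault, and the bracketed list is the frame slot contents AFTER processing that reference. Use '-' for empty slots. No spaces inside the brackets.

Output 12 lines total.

F [2,-]
F [2,4]
H [2,4]
F [3,4]
H [3,4]
F [3,2]
H [3,2]
H [3,2]
H [3,2]
F [1,2]
F [1,3]
F [5,3]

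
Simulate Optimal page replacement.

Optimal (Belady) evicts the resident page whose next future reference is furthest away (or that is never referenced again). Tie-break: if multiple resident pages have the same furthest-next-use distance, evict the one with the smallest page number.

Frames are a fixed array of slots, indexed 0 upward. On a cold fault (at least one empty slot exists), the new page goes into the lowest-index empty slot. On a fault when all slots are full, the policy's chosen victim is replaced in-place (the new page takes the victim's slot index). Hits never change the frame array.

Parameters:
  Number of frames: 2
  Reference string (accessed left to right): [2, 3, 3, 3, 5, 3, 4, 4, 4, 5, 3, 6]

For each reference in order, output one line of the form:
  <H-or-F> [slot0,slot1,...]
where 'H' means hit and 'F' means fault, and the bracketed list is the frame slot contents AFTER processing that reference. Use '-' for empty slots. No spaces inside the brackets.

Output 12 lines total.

F [2,-]
F [2,3]
H [2,3]
H [2,3]
F [5,3]
H [5,3]
F [5,4]
H [5,4]
H [5,4]
H [5,4]
F [5,3]
F [5,6]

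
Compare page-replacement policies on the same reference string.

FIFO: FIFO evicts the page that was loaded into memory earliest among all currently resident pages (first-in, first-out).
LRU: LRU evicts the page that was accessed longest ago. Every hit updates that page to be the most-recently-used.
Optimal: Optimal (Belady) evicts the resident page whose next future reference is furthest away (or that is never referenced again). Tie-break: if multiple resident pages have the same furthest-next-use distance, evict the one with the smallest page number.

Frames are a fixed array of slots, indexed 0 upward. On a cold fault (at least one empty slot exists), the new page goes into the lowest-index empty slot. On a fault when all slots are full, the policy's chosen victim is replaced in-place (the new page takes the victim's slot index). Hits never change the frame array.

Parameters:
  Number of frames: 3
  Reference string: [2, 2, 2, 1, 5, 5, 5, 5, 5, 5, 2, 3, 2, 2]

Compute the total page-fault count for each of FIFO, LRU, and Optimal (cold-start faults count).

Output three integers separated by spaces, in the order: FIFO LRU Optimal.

--- FIFO ---
  step 0: ref 2 -> FAULT, frames=[2,-,-] (faults so far: 1)
  step 1: ref 2 -> HIT, frames=[2,-,-] (faults so far: 1)
  step 2: ref 2 -> HIT, frames=[2,-,-] (faults so far: 1)
  step 3: ref 1 -> FAULT, frames=[2,1,-] (faults so far: 2)
  step 4: ref 5 -> FAULT, frames=[2,1,5] (faults so far: 3)
  step 5: ref 5 -> HIT, frames=[2,1,5] (faults so far: 3)
  step 6: ref 5 -> HIT, frames=[2,1,5] (faults so far: 3)
  step 7: ref 5 -> HIT, frames=[2,1,5] (faults so far: 3)
  step 8: ref 5 -> HIT, frames=[2,1,5] (faults so far: 3)
  step 9: ref 5 -> HIT, frames=[2,1,5] (faults so far: 3)
  step 10: ref 2 -> HIT, frames=[2,1,5] (faults so far: 3)
  step 11: ref 3 -> FAULT, evict 2, frames=[3,1,5] (faults so far: 4)
  step 12: ref 2 -> FAULT, evict 1, frames=[3,2,5] (faults so far: 5)
  step 13: ref 2 -> HIT, frames=[3,2,5] (faults so far: 5)
  FIFO total faults: 5
--- LRU ---
  step 0: ref 2 -> FAULT, frames=[2,-,-] (faults so far: 1)
  step 1: ref 2 -> HIT, frames=[2,-,-] (faults so far: 1)
  step 2: ref 2 -> HIT, frames=[2,-,-] (faults so far: 1)
  step 3: ref 1 -> FAULT, frames=[2,1,-] (faults so far: 2)
  step 4: ref 5 -> FAULT, frames=[2,1,5] (faults so far: 3)
  step 5: ref 5 -> HIT, frames=[2,1,5] (faults so far: 3)
  step 6: ref 5 -> HIT, frames=[2,1,5] (faults so far: 3)
  step 7: ref 5 -> HIT, frames=[2,1,5] (faults so far: 3)
  step 8: ref 5 -> HIT, frames=[2,1,5] (faults so far: 3)
  step 9: ref 5 -> HIT, frames=[2,1,5] (faults so far: 3)
  step 10: ref 2 -> HIT, frames=[2,1,5] (faults so far: 3)
  step 11: ref 3 -> FAULT, evict 1, frames=[2,3,5] (faults so far: 4)
  step 12: ref 2 -> HIT, frames=[2,3,5] (faults so far: 4)
  step 13: ref 2 -> HIT, frames=[2,3,5] (faults so far: 4)
  LRU total faults: 4
--- Optimal ---
  step 0: ref 2 -> FAULT, frames=[2,-,-] (faults so far: 1)
  step 1: ref 2 -> HIT, frames=[2,-,-] (faults so far: 1)
  step 2: ref 2 -> HIT, frames=[2,-,-] (faults so far: 1)
  step 3: ref 1 -> FAULT, frames=[2,1,-] (faults so far: 2)
  step 4: ref 5 -> FAULT, frames=[2,1,5] (faults so far: 3)
  step 5: ref 5 -> HIT, frames=[2,1,5] (faults so far: 3)
  step 6: ref 5 -> HIT, frames=[2,1,5] (faults so far: 3)
  step 7: ref 5 -> HIT, frames=[2,1,5] (faults so far: 3)
  step 8: ref 5 -> HIT, frames=[2,1,5] (faults so far: 3)
  step 9: ref 5 -> HIT, frames=[2,1,5] (faults so far: 3)
  step 10: ref 2 -> HIT, frames=[2,1,5] (faults so far: 3)
  step 11: ref 3 -> FAULT, evict 1, frames=[2,3,5] (faults so far: 4)
  step 12: ref 2 -> HIT, frames=[2,3,5] (faults so far: 4)
  step 13: ref 2 -> HIT, frames=[2,3,5] (faults so far: 4)
  Optimal total faults: 4

Answer: 5 4 4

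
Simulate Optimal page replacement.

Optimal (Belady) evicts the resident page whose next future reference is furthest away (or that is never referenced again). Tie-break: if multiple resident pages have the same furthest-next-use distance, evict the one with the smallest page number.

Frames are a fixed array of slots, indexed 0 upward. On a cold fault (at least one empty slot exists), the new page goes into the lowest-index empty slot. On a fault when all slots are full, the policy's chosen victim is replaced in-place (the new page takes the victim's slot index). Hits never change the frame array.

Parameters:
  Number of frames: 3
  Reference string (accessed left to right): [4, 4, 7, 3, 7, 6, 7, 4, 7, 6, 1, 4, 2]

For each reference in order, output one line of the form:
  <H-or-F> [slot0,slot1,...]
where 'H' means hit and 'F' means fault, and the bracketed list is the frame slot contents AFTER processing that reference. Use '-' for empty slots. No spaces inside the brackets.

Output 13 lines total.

F [4,-,-]
H [4,-,-]
F [4,7,-]
F [4,7,3]
H [4,7,3]
F [4,7,6]
H [4,7,6]
H [4,7,6]
H [4,7,6]
H [4,7,6]
F [4,7,1]
H [4,7,1]
F [4,7,2]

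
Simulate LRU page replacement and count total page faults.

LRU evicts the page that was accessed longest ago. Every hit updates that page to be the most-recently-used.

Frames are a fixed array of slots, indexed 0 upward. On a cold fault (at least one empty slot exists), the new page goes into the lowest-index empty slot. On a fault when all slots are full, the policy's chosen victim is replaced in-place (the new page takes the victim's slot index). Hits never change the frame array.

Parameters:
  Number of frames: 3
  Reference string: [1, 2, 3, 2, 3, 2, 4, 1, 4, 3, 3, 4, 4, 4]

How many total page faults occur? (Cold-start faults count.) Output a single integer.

Answer: 6

Derivation:
Step 0: ref 1 → FAULT, frames=[1,-,-]
Step 1: ref 2 → FAULT, frames=[1,2,-]
Step 2: ref 3 → FAULT, frames=[1,2,3]
Step 3: ref 2 → HIT, frames=[1,2,3]
Step 4: ref 3 → HIT, frames=[1,2,3]
Step 5: ref 2 → HIT, frames=[1,2,3]
Step 6: ref 4 → FAULT (evict 1), frames=[4,2,3]
Step 7: ref 1 → FAULT (evict 3), frames=[4,2,1]
Step 8: ref 4 → HIT, frames=[4,2,1]
Step 9: ref 3 → FAULT (evict 2), frames=[4,3,1]
Step 10: ref 3 → HIT, frames=[4,3,1]
Step 11: ref 4 → HIT, frames=[4,3,1]
Step 12: ref 4 → HIT, frames=[4,3,1]
Step 13: ref 4 → HIT, frames=[4,3,1]
Total faults: 6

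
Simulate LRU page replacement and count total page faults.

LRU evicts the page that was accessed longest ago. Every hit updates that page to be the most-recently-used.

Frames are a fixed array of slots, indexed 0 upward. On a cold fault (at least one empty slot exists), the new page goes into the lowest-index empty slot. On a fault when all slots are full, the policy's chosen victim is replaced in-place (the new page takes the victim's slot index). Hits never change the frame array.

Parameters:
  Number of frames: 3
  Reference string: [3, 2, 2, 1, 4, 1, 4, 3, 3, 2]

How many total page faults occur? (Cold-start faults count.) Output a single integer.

Step 0: ref 3 → FAULT, frames=[3,-,-]
Step 1: ref 2 → FAULT, frames=[3,2,-]
Step 2: ref 2 → HIT, frames=[3,2,-]
Step 3: ref 1 → FAULT, frames=[3,2,1]
Step 4: ref 4 → FAULT (evict 3), frames=[4,2,1]
Step 5: ref 1 → HIT, frames=[4,2,1]
Step 6: ref 4 → HIT, frames=[4,2,1]
Step 7: ref 3 → FAULT (evict 2), frames=[4,3,1]
Step 8: ref 3 → HIT, frames=[4,3,1]
Step 9: ref 2 → FAULT (evict 1), frames=[4,3,2]
Total faults: 6

Answer: 6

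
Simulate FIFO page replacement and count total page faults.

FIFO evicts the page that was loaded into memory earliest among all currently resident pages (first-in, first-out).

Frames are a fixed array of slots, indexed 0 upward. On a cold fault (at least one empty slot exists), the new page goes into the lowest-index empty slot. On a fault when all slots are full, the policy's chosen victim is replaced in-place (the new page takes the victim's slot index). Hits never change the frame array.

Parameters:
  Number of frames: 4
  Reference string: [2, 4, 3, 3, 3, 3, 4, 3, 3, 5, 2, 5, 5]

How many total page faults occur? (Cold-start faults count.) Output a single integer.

Step 0: ref 2 → FAULT, frames=[2,-,-,-]
Step 1: ref 4 → FAULT, frames=[2,4,-,-]
Step 2: ref 3 → FAULT, frames=[2,4,3,-]
Step 3: ref 3 → HIT, frames=[2,4,3,-]
Step 4: ref 3 → HIT, frames=[2,4,3,-]
Step 5: ref 3 → HIT, frames=[2,4,3,-]
Step 6: ref 4 → HIT, frames=[2,4,3,-]
Step 7: ref 3 → HIT, frames=[2,4,3,-]
Step 8: ref 3 → HIT, frames=[2,4,3,-]
Step 9: ref 5 → FAULT, frames=[2,4,3,5]
Step 10: ref 2 → HIT, frames=[2,4,3,5]
Step 11: ref 5 → HIT, frames=[2,4,3,5]
Step 12: ref 5 → HIT, frames=[2,4,3,5]
Total faults: 4

Answer: 4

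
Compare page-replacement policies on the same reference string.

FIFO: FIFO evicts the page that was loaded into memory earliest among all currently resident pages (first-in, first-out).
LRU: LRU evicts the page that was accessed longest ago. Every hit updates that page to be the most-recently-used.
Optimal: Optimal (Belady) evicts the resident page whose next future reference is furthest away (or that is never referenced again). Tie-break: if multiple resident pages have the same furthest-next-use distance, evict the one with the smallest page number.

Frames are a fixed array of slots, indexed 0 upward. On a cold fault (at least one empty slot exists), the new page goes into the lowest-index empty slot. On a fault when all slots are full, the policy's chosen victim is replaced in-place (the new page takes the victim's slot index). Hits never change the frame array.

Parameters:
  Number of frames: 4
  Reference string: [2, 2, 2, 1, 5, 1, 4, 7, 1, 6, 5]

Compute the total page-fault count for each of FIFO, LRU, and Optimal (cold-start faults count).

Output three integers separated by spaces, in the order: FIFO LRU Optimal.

Answer: 6 7 6

Derivation:
--- FIFO ---
  step 0: ref 2 -> FAULT, frames=[2,-,-,-] (faults so far: 1)
  step 1: ref 2 -> HIT, frames=[2,-,-,-] (faults so far: 1)
  step 2: ref 2 -> HIT, frames=[2,-,-,-] (faults so far: 1)
  step 3: ref 1 -> FAULT, frames=[2,1,-,-] (faults so far: 2)
  step 4: ref 5 -> FAULT, frames=[2,1,5,-] (faults so far: 3)
  step 5: ref 1 -> HIT, frames=[2,1,5,-] (faults so far: 3)
  step 6: ref 4 -> FAULT, frames=[2,1,5,4] (faults so far: 4)
  step 7: ref 7 -> FAULT, evict 2, frames=[7,1,5,4] (faults so far: 5)
  step 8: ref 1 -> HIT, frames=[7,1,5,4] (faults so far: 5)
  step 9: ref 6 -> FAULT, evict 1, frames=[7,6,5,4] (faults so far: 6)
  step 10: ref 5 -> HIT, frames=[7,6,5,4] (faults so far: 6)
  FIFO total faults: 6
--- LRU ---
  step 0: ref 2 -> FAULT, frames=[2,-,-,-] (faults so far: 1)
  step 1: ref 2 -> HIT, frames=[2,-,-,-] (faults so far: 1)
  step 2: ref 2 -> HIT, frames=[2,-,-,-] (faults so far: 1)
  step 3: ref 1 -> FAULT, frames=[2,1,-,-] (faults so far: 2)
  step 4: ref 5 -> FAULT, frames=[2,1,5,-] (faults so far: 3)
  step 5: ref 1 -> HIT, frames=[2,1,5,-] (faults so far: 3)
  step 6: ref 4 -> FAULT, frames=[2,1,5,4] (faults so far: 4)
  step 7: ref 7 -> FAULT, evict 2, frames=[7,1,5,4] (faults so far: 5)
  step 8: ref 1 -> HIT, frames=[7,1,5,4] (faults so far: 5)
  step 9: ref 6 -> FAULT, evict 5, frames=[7,1,6,4] (faults so far: 6)
  step 10: ref 5 -> FAULT, evict 4, frames=[7,1,6,5] (faults so far: 7)
  LRU total faults: 7
--- Optimal ---
  step 0: ref 2 -> FAULT, frames=[2,-,-,-] (faults so far: 1)
  step 1: ref 2 -> HIT, frames=[2,-,-,-] (faults so far: 1)
  step 2: ref 2 -> HIT, frames=[2,-,-,-] (faults so far: 1)
  step 3: ref 1 -> FAULT, frames=[2,1,-,-] (faults so far: 2)
  step 4: ref 5 -> FAULT, frames=[2,1,5,-] (faults so far: 3)
  step 5: ref 1 -> HIT, frames=[2,1,5,-] (faults so far: 3)
  step 6: ref 4 -> FAULT, frames=[2,1,5,4] (faults so far: 4)
  step 7: ref 7 -> FAULT, evict 2, frames=[7,1,5,4] (faults so far: 5)
  step 8: ref 1 -> HIT, frames=[7,1,5,4] (faults so far: 5)
  step 9: ref 6 -> FAULT, evict 1, frames=[7,6,5,4] (faults so far: 6)
  step 10: ref 5 -> HIT, frames=[7,6,5,4] (faults so far: 6)
  Optimal total faults: 6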